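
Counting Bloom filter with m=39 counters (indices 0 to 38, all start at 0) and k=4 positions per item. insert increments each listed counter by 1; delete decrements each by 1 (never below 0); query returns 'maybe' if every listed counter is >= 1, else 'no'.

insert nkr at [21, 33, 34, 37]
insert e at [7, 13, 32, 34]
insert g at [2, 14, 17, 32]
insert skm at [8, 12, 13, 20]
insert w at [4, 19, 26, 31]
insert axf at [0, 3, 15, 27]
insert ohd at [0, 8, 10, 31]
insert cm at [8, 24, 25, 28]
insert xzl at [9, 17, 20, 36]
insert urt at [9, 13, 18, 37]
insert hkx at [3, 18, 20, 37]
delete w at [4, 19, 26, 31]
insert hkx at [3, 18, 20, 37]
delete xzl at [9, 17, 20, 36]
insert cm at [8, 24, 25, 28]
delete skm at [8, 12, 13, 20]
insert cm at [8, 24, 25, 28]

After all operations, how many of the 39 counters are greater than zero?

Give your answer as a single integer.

Step 1: insert nkr at [21, 33, 34, 37] -> counters=[0,0,0,0,0,0,0,0,0,0,0,0,0,0,0,0,0,0,0,0,0,1,0,0,0,0,0,0,0,0,0,0,0,1,1,0,0,1,0]
Step 2: insert e at [7, 13, 32, 34] -> counters=[0,0,0,0,0,0,0,1,0,0,0,0,0,1,0,0,0,0,0,0,0,1,0,0,0,0,0,0,0,0,0,0,1,1,2,0,0,1,0]
Step 3: insert g at [2, 14, 17, 32] -> counters=[0,0,1,0,0,0,0,1,0,0,0,0,0,1,1,0,0,1,0,0,0,1,0,0,0,0,0,0,0,0,0,0,2,1,2,0,0,1,0]
Step 4: insert skm at [8, 12, 13, 20] -> counters=[0,0,1,0,0,0,0,1,1,0,0,0,1,2,1,0,0,1,0,0,1,1,0,0,0,0,0,0,0,0,0,0,2,1,2,0,0,1,0]
Step 5: insert w at [4, 19, 26, 31] -> counters=[0,0,1,0,1,0,0,1,1,0,0,0,1,2,1,0,0,1,0,1,1,1,0,0,0,0,1,0,0,0,0,1,2,1,2,0,0,1,0]
Step 6: insert axf at [0, 3, 15, 27] -> counters=[1,0,1,1,1,0,0,1,1,0,0,0,1,2,1,1,0,1,0,1,1,1,0,0,0,0,1,1,0,0,0,1,2,1,2,0,0,1,0]
Step 7: insert ohd at [0, 8, 10, 31] -> counters=[2,0,1,1,1,0,0,1,2,0,1,0,1,2,1,1,0,1,0,1,1,1,0,0,0,0,1,1,0,0,0,2,2,1,2,0,0,1,0]
Step 8: insert cm at [8, 24, 25, 28] -> counters=[2,0,1,1,1,0,0,1,3,0,1,0,1,2,1,1,0,1,0,1,1,1,0,0,1,1,1,1,1,0,0,2,2,1,2,0,0,1,0]
Step 9: insert xzl at [9, 17, 20, 36] -> counters=[2,0,1,1,1,0,0,1,3,1,1,0,1,2,1,1,0,2,0,1,2,1,0,0,1,1,1,1,1,0,0,2,2,1,2,0,1,1,0]
Step 10: insert urt at [9, 13, 18, 37] -> counters=[2,0,1,1,1,0,0,1,3,2,1,0,1,3,1,1,0,2,1,1,2,1,0,0,1,1,1,1,1,0,0,2,2,1,2,0,1,2,0]
Step 11: insert hkx at [3, 18, 20, 37] -> counters=[2,0,1,2,1,0,0,1,3,2,1,0,1,3,1,1,0,2,2,1,3,1,0,0,1,1,1,1,1,0,0,2,2,1,2,0,1,3,0]
Step 12: delete w at [4, 19, 26, 31] -> counters=[2,0,1,2,0,0,0,1,3,2,1,0,1,3,1,1,0,2,2,0,3,1,0,0,1,1,0,1,1,0,0,1,2,1,2,0,1,3,0]
Step 13: insert hkx at [3, 18, 20, 37] -> counters=[2,0,1,3,0,0,0,1,3,2,1,0,1,3,1,1,0,2,3,0,4,1,0,0,1,1,0,1,1,0,0,1,2,1,2,0,1,4,0]
Step 14: delete xzl at [9, 17, 20, 36] -> counters=[2,0,1,3,0,0,0,1,3,1,1,0,1,3,1,1,0,1,3,0,3,1,0,0,1,1,0,1,1,0,0,1,2,1,2,0,0,4,0]
Step 15: insert cm at [8, 24, 25, 28] -> counters=[2,0,1,3,0,0,0,1,4,1,1,0,1,3,1,1,0,1,3,0,3,1,0,0,2,2,0,1,2,0,0,1,2,1,2,0,0,4,0]
Step 16: delete skm at [8, 12, 13, 20] -> counters=[2,0,1,3,0,0,0,1,3,1,1,0,0,2,1,1,0,1,3,0,2,1,0,0,2,2,0,1,2,0,0,1,2,1,2,0,0,4,0]
Step 17: insert cm at [8, 24, 25, 28] -> counters=[2,0,1,3,0,0,0,1,4,1,1,0,0,2,1,1,0,1,3,0,2,1,0,0,3,3,0,1,3,0,0,1,2,1,2,0,0,4,0]
Final counters=[2,0,1,3,0,0,0,1,4,1,1,0,0,2,1,1,0,1,3,0,2,1,0,0,3,3,0,1,3,0,0,1,2,1,2,0,0,4,0] -> 23 nonzero

Answer: 23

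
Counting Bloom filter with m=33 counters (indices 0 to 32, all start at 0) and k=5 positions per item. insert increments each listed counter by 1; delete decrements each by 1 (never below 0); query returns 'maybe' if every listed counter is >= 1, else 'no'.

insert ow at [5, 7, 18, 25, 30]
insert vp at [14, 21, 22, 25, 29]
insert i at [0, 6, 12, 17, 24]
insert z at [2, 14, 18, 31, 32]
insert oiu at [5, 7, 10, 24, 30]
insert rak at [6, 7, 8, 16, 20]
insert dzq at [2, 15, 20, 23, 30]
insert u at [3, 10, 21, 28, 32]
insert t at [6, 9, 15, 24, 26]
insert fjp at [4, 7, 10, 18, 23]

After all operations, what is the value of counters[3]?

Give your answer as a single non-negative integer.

Step 1: insert ow at [5, 7, 18, 25, 30] -> counters=[0,0,0,0,0,1,0,1,0,0,0,0,0,0,0,0,0,0,1,0,0,0,0,0,0,1,0,0,0,0,1,0,0]
Step 2: insert vp at [14, 21, 22, 25, 29] -> counters=[0,0,0,0,0,1,0,1,0,0,0,0,0,0,1,0,0,0,1,0,0,1,1,0,0,2,0,0,0,1,1,0,0]
Step 3: insert i at [0, 6, 12, 17, 24] -> counters=[1,0,0,0,0,1,1,1,0,0,0,0,1,0,1,0,0,1,1,0,0,1,1,0,1,2,0,0,0,1,1,0,0]
Step 4: insert z at [2, 14, 18, 31, 32] -> counters=[1,0,1,0,0,1,1,1,0,0,0,0,1,0,2,0,0,1,2,0,0,1,1,0,1,2,0,0,0,1,1,1,1]
Step 5: insert oiu at [5, 7, 10, 24, 30] -> counters=[1,0,1,0,0,2,1,2,0,0,1,0,1,0,2,0,0,1,2,0,0,1,1,0,2,2,0,0,0,1,2,1,1]
Step 6: insert rak at [6, 7, 8, 16, 20] -> counters=[1,0,1,0,0,2,2,3,1,0,1,0,1,0,2,0,1,1,2,0,1,1,1,0,2,2,0,0,0,1,2,1,1]
Step 7: insert dzq at [2, 15, 20, 23, 30] -> counters=[1,0,2,0,0,2,2,3,1,0,1,0,1,0,2,1,1,1,2,0,2,1,1,1,2,2,0,0,0,1,3,1,1]
Step 8: insert u at [3, 10, 21, 28, 32] -> counters=[1,0,2,1,0,2,2,3,1,0,2,0,1,0,2,1,1,1,2,0,2,2,1,1,2,2,0,0,1,1,3,1,2]
Step 9: insert t at [6, 9, 15, 24, 26] -> counters=[1,0,2,1,0,2,3,3,1,1,2,0,1,0,2,2,1,1,2,0,2,2,1,1,3,2,1,0,1,1,3,1,2]
Step 10: insert fjp at [4, 7, 10, 18, 23] -> counters=[1,0,2,1,1,2,3,4,1,1,3,0,1,0,2,2,1,1,3,0,2,2,1,2,3,2,1,0,1,1,3,1,2]
Final counters=[1,0,2,1,1,2,3,4,1,1,3,0,1,0,2,2,1,1,3,0,2,2,1,2,3,2,1,0,1,1,3,1,2] -> counters[3]=1

Answer: 1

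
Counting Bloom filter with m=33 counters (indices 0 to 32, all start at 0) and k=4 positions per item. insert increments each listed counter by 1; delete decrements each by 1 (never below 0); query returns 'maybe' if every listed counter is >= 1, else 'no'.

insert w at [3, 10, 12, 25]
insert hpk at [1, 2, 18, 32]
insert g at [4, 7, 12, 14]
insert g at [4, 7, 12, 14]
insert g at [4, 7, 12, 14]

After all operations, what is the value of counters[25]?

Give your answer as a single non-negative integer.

Step 1: insert w at [3, 10, 12, 25] -> counters=[0,0,0,1,0,0,0,0,0,0,1,0,1,0,0,0,0,0,0,0,0,0,0,0,0,1,0,0,0,0,0,0,0]
Step 2: insert hpk at [1, 2, 18, 32] -> counters=[0,1,1,1,0,0,0,0,0,0,1,0,1,0,0,0,0,0,1,0,0,0,0,0,0,1,0,0,0,0,0,0,1]
Step 3: insert g at [4, 7, 12, 14] -> counters=[0,1,1,1,1,0,0,1,0,0,1,0,2,0,1,0,0,0,1,0,0,0,0,0,0,1,0,0,0,0,0,0,1]
Step 4: insert g at [4, 7, 12, 14] -> counters=[0,1,1,1,2,0,0,2,0,0,1,0,3,0,2,0,0,0,1,0,0,0,0,0,0,1,0,0,0,0,0,0,1]
Step 5: insert g at [4, 7, 12, 14] -> counters=[0,1,1,1,3,0,0,3,0,0,1,0,4,0,3,0,0,0,1,0,0,0,0,0,0,1,0,0,0,0,0,0,1]
Final counters=[0,1,1,1,3,0,0,3,0,0,1,0,4,0,3,0,0,0,1,0,0,0,0,0,0,1,0,0,0,0,0,0,1] -> counters[25]=1

Answer: 1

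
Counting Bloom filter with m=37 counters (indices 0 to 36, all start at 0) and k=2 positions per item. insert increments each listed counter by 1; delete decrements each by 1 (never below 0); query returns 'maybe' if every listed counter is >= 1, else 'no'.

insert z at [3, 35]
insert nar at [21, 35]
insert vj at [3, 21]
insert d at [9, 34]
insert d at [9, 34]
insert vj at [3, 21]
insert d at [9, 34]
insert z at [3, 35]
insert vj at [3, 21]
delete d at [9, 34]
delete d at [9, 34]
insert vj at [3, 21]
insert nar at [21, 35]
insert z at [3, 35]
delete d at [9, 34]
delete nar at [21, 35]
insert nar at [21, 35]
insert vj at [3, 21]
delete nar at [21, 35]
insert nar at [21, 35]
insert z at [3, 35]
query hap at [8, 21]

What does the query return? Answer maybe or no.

Step 1: insert z at [3, 35] -> counters=[0,0,0,1,0,0,0,0,0,0,0,0,0,0,0,0,0,0,0,0,0,0,0,0,0,0,0,0,0,0,0,0,0,0,0,1,0]
Step 2: insert nar at [21, 35] -> counters=[0,0,0,1,0,0,0,0,0,0,0,0,0,0,0,0,0,0,0,0,0,1,0,0,0,0,0,0,0,0,0,0,0,0,0,2,0]
Step 3: insert vj at [3, 21] -> counters=[0,0,0,2,0,0,0,0,0,0,0,0,0,0,0,0,0,0,0,0,0,2,0,0,0,0,0,0,0,0,0,0,0,0,0,2,0]
Step 4: insert d at [9, 34] -> counters=[0,0,0,2,0,0,0,0,0,1,0,0,0,0,0,0,0,0,0,0,0,2,0,0,0,0,0,0,0,0,0,0,0,0,1,2,0]
Step 5: insert d at [9, 34] -> counters=[0,0,0,2,0,0,0,0,0,2,0,0,0,0,0,0,0,0,0,0,0,2,0,0,0,0,0,0,0,0,0,0,0,0,2,2,0]
Step 6: insert vj at [3, 21] -> counters=[0,0,0,3,0,0,0,0,0,2,0,0,0,0,0,0,0,0,0,0,0,3,0,0,0,0,0,0,0,0,0,0,0,0,2,2,0]
Step 7: insert d at [9, 34] -> counters=[0,0,0,3,0,0,0,0,0,3,0,0,0,0,0,0,0,0,0,0,0,3,0,0,0,0,0,0,0,0,0,0,0,0,3,2,0]
Step 8: insert z at [3, 35] -> counters=[0,0,0,4,0,0,0,0,0,3,0,0,0,0,0,0,0,0,0,0,0,3,0,0,0,0,0,0,0,0,0,0,0,0,3,3,0]
Step 9: insert vj at [3, 21] -> counters=[0,0,0,5,0,0,0,0,0,3,0,0,0,0,0,0,0,0,0,0,0,4,0,0,0,0,0,0,0,0,0,0,0,0,3,3,0]
Step 10: delete d at [9, 34] -> counters=[0,0,0,5,0,0,0,0,0,2,0,0,0,0,0,0,0,0,0,0,0,4,0,0,0,0,0,0,0,0,0,0,0,0,2,3,0]
Step 11: delete d at [9, 34] -> counters=[0,0,0,5,0,0,0,0,0,1,0,0,0,0,0,0,0,0,0,0,0,4,0,0,0,0,0,0,0,0,0,0,0,0,1,3,0]
Step 12: insert vj at [3, 21] -> counters=[0,0,0,6,0,0,0,0,0,1,0,0,0,0,0,0,0,0,0,0,0,5,0,0,0,0,0,0,0,0,0,0,0,0,1,3,0]
Step 13: insert nar at [21, 35] -> counters=[0,0,0,6,0,0,0,0,0,1,0,0,0,0,0,0,0,0,0,0,0,6,0,0,0,0,0,0,0,0,0,0,0,0,1,4,0]
Step 14: insert z at [3, 35] -> counters=[0,0,0,7,0,0,0,0,0,1,0,0,0,0,0,0,0,0,0,0,0,6,0,0,0,0,0,0,0,0,0,0,0,0,1,5,0]
Step 15: delete d at [9, 34] -> counters=[0,0,0,7,0,0,0,0,0,0,0,0,0,0,0,0,0,0,0,0,0,6,0,0,0,0,0,0,0,0,0,0,0,0,0,5,0]
Step 16: delete nar at [21, 35] -> counters=[0,0,0,7,0,0,0,0,0,0,0,0,0,0,0,0,0,0,0,0,0,5,0,0,0,0,0,0,0,0,0,0,0,0,0,4,0]
Step 17: insert nar at [21, 35] -> counters=[0,0,0,7,0,0,0,0,0,0,0,0,0,0,0,0,0,0,0,0,0,6,0,0,0,0,0,0,0,0,0,0,0,0,0,5,0]
Step 18: insert vj at [3, 21] -> counters=[0,0,0,8,0,0,0,0,0,0,0,0,0,0,0,0,0,0,0,0,0,7,0,0,0,0,0,0,0,0,0,0,0,0,0,5,0]
Step 19: delete nar at [21, 35] -> counters=[0,0,0,8,0,0,0,0,0,0,0,0,0,0,0,0,0,0,0,0,0,6,0,0,0,0,0,0,0,0,0,0,0,0,0,4,0]
Step 20: insert nar at [21, 35] -> counters=[0,0,0,8,0,0,0,0,0,0,0,0,0,0,0,0,0,0,0,0,0,7,0,0,0,0,0,0,0,0,0,0,0,0,0,5,0]
Step 21: insert z at [3, 35] -> counters=[0,0,0,9,0,0,0,0,0,0,0,0,0,0,0,0,0,0,0,0,0,7,0,0,0,0,0,0,0,0,0,0,0,0,0,6,0]
Query hap: check counters[8]=0 counters[21]=7 -> no

Answer: no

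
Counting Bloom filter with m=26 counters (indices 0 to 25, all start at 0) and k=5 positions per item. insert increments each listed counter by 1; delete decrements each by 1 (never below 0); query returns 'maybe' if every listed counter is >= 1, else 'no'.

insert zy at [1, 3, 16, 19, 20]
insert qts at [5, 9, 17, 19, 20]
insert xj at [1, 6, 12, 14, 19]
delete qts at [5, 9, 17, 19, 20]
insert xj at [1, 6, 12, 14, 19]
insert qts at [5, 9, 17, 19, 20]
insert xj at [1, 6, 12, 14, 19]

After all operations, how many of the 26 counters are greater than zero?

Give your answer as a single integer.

Step 1: insert zy at [1, 3, 16, 19, 20] -> counters=[0,1,0,1,0,0,0,0,0,0,0,0,0,0,0,0,1,0,0,1,1,0,0,0,0,0]
Step 2: insert qts at [5, 9, 17, 19, 20] -> counters=[0,1,0,1,0,1,0,0,0,1,0,0,0,0,0,0,1,1,0,2,2,0,0,0,0,0]
Step 3: insert xj at [1, 6, 12, 14, 19] -> counters=[0,2,0,1,0,1,1,0,0,1,0,0,1,0,1,0,1,1,0,3,2,0,0,0,0,0]
Step 4: delete qts at [5, 9, 17, 19, 20] -> counters=[0,2,0,1,0,0,1,0,0,0,0,0,1,0,1,0,1,0,0,2,1,0,0,0,0,0]
Step 5: insert xj at [1, 6, 12, 14, 19] -> counters=[0,3,0,1,0,0,2,0,0,0,0,0,2,0,2,0,1,0,0,3,1,0,0,0,0,0]
Step 6: insert qts at [5, 9, 17, 19, 20] -> counters=[0,3,0,1,0,1,2,0,0,1,0,0,2,0,2,0,1,1,0,4,2,0,0,0,0,0]
Step 7: insert xj at [1, 6, 12, 14, 19] -> counters=[0,4,0,1,0,1,3,0,0,1,0,0,3,0,3,0,1,1,0,5,2,0,0,0,0,0]
Final counters=[0,4,0,1,0,1,3,0,0,1,0,0,3,0,3,0,1,1,0,5,2,0,0,0,0,0] -> 11 nonzero

Answer: 11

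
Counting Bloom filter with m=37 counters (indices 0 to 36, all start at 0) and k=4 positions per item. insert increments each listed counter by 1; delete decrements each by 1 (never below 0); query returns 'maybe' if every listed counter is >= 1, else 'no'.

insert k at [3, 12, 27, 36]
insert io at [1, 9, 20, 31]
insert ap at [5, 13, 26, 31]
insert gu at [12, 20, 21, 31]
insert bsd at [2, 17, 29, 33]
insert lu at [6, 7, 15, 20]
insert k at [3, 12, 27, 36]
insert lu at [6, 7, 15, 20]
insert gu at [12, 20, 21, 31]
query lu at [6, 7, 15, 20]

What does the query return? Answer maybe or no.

Step 1: insert k at [3, 12, 27, 36] -> counters=[0,0,0,1,0,0,0,0,0,0,0,0,1,0,0,0,0,0,0,0,0,0,0,0,0,0,0,1,0,0,0,0,0,0,0,0,1]
Step 2: insert io at [1, 9, 20, 31] -> counters=[0,1,0,1,0,0,0,0,0,1,0,0,1,0,0,0,0,0,0,0,1,0,0,0,0,0,0,1,0,0,0,1,0,0,0,0,1]
Step 3: insert ap at [5, 13, 26, 31] -> counters=[0,1,0,1,0,1,0,0,0,1,0,0,1,1,0,0,0,0,0,0,1,0,0,0,0,0,1,1,0,0,0,2,0,0,0,0,1]
Step 4: insert gu at [12, 20, 21, 31] -> counters=[0,1,0,1,0,1,0,0,0,1,0,0,2,1,0,0,0,0,0,0,2,1,0,0,0,0,1,1,0,0,0,3,0,0,0,0,1]
Step 5: insert bsd at [2, 17, 29, 33] -> counters=[0,1,1,1,0,1,0,0,0,1,0,0,2,1,0,0,0,1,0,0,2,1,0,0,0,0,1,1,0,1,0,3,0,1,0,0,1]
Step 6: insert lu at [6, 7, 15, 20] -> counters=[0,1,1,1,0,1,1,1,0,1,0,0,2,1,0,1,0,1,0,0,3,1,0,0,0,0,1,1,0,1,0,3,0,1,0,0,1]
Step 7: insert k at [3, 12, 27, 36] -> counters=[0,1,1,2,0,1,1,1,0,1,0,0,3,1,0,1,0,1,0,0,3,1,0,0,0,0,1,2,0,1,0,3,0,1,0,0,2]
Step 8: insert lu at [6, 7, 15, 20] -> counters=[0,1,1,2,0,1,2,2,0,1,0,0,3,1,0,2,0,1,0,0,4,1,0,0,0,0,1,2,0,1,0,3,0,1,0,0,2]
Step 9: insert gu at [12, 20, 21, 31] -> counters=[0,1,1,2,0,1,2,2,0,1,0,0,4,1,0,2,0,1,0,0,5,2,0,0,0,0,1,2,0,1,0,4,0,1,0,0,2]
Query lu: check counters[6]=2 counters[7]=2 counters[15]=2 counters[20]=5 -> maybe

Answer: maybe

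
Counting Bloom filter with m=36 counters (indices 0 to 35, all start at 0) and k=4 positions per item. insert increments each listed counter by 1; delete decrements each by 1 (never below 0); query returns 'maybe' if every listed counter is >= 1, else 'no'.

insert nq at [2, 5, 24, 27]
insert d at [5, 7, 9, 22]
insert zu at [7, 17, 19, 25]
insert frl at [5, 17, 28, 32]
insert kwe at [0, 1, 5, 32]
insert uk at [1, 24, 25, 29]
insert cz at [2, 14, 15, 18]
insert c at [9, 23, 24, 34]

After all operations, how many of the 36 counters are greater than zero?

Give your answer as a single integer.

Step 1: insert nq at [2, 5, 24, 27] -> counters=[0,0,1,0,0,1,0,0,0,0,0,0,0,0,0,0,0,0,0,0,0,0,0,0,1,0,0,1,0,0,0,0,0,0,0,0]
Step 2: insert d at [5, 7, 9, 22] -> counters=[0,0,1,0,0,2,0,1,0,1,0,0,0,0,0,0,0,0,0,0,0,0,1,0,1,0,0,1,0,0,0,0,0,0,0,0]
Step 3: insert zu at [7, 17, 19, 25] -> counters=[0,0,1,0,0,2,0,2,0,1,0,0,0,0,0,0,0,1,0,1,0,0,1,0,1,1,0,1,0,0,0,0,0,0,0,0]
Step 4: insert frl at [5, 17, 28, 32] -> counters=[0,0,1,0,0,3,0,2,0,1,0,0,0,0,0,0,0,2,0,1,0,0,1,0,1,1,0,1,1,0,0,0,1,0,0,0]
Step 5: insert kwe at [0, 1, 5, 32] -> counters=[1,1,1,0,0,4,0,2,0,1,0,0,0,0,0,0,0,2,0,1,0,0,1,0,1,1,0,1,1,0,0,0,2,0,0,0]
Step 6: insert uk at [1, 24, 25, 29] -> counters=[1,2,1,0,0,4,0,2,0,1,0,0,0,0,0,0,0,2,0,1,0,0,1,0,2,2,0,1,1,1,0,0,2,0,0,0]
Step 7: insert cz at [2, 14, 15, 18] -> counters=[1,2,2,0,0,4,0,2,0,1,0,0,0,0,1,1,0,2,1,1,0,0,1,0,2,2,0,1,1,1,0,0,2,0,0,0]
Step 8: insert c at [9, 23, 24, 34] -> counters=[1,2,2,0,0,4,0,2,0,2,0,0,0,0,1,1,0,2,1,1,0,0,1,1,3,2,0,1,1,1,0,0,2,0,1,0]
Final counters=[1,2,2,0,0,4,0,2,0,2,0,0,0,0,1,1,0,2,1,1,0,0,1,1,3,2,0,1,1,1,0,0,2,0,1,0] -> 20 nonzero

Answer: 20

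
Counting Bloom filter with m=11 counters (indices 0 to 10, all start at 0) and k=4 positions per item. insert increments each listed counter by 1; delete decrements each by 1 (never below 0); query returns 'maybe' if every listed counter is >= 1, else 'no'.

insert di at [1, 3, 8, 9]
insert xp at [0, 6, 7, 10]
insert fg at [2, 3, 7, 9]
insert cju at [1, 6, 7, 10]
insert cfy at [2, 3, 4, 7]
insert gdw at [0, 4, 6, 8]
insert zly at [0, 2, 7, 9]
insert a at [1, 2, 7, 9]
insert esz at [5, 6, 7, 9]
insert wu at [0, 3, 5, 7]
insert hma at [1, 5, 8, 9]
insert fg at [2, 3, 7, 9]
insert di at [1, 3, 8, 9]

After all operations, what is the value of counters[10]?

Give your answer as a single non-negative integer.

Answer: 2

Derivation:
Step 1: insert di at [1, 3, 8, 9] -> counters=[0,1,0,1,0,0,0,0,1,1,0]
Step 2: insert xp at [0, 6, 7, 10] -> counters=[1,1,0,1,0,0,1,1,1,1,1]
Step 3: insert fg at [2, 3, 7, 9] -> counters=[1,1,1,2,0,0,1,2,1,2,1]
Step 4: insert cju at [1, 6, 7, 10] -> counters=[1,2,1,2,0,0,2,3,1,2,2]
Step 5: insert cfy at [2, 3, 4, 7] -> counters=[1,2,2,3,1,0,2,4,1,2,2]
Step 6: insert gdw at [0, 4, 6, 8] -> counters=[2,2,2,3,2,0,3,4,2,2,2]
Step 7: insert zly at [0, 2, 7, 9] -> counters=[3,2,3,3,2,0,3,5,2,3,2]
Step 8: insert a at [1, 2, 7, 9] -> counters=[3,3,4,3,2,0,3,6,2,4,2]
Step 9: insert esz at [5, 6, 7, 9] -> counters=[3,3,4,3,2,1,4,7,2,5,2]
Step 10: insert wu at [0, 3, 5, 7] -> counters=[4,3,4,4,2,2,4,8,2,5,2]
Step 11: insert hma at [1, 5, 8, 9] -> counters=[4,4,4,4,2,3,4,8,3,6,2]
Step 12: insert fg at [2, 3, 7, 9] -> counters=[4,4,5,5,2,3,4,9,3,7,2]
Step 13: insert di at [1, 3, 8, 9] -> counters=[4,5,5,6,2,3,4,9,4,8,2]
Final counters=[4,5,5,6,2,3,4,9,4,8,2] -> counters[10]=2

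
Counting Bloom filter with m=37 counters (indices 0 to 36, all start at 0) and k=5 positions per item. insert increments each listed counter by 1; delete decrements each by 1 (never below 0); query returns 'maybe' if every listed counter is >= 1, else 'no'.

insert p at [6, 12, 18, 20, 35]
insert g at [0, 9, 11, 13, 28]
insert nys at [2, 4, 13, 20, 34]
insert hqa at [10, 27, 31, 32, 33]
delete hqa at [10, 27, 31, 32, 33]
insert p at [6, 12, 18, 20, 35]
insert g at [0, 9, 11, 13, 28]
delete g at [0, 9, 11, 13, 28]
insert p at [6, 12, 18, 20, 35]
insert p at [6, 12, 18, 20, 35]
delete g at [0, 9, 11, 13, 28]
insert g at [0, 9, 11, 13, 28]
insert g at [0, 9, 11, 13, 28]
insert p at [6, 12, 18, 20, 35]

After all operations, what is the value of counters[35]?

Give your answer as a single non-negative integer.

Answer: 5

Derivation:
Step 1: insert p at [6, 12, 18, 20, 35] -> counters=[0,0,0,0,0,0,1,0,0,0,0,0,1,0,0,0,0,0,1,0,1,0,0,0,0,0,0,0,0,0,0,0,0,0,0,1,0]
Step 2: insert g at [0, 9, 11, 13, 28] -> counters=[1,0,0,0,0,0,1,0,0,1,0,1,1,1,0,0,0,0,1,0,1,0,0,0,0,0,0,0,1,0,0,0,0,0,0,1,0]
Step 3: insert nys at [2, 4, 13, 20, 34] -> counters=[1,0,1,0,1,0,1,0,0,1,0,1,1,2,0,0,0,0,1,0,2,0,0,0,0,0,0,0,1,0,0,0,0,0,1,1,0]
Step 4: insert hqa at [10, 27, 31, 32, 33] -> counters=[1,0,1,0,1,0,1,0,0,1,1,1,1,2,0,0,0,0,1,0,2,0,0,0,0,0,0,1,1,0,0,1,1,1,1,1,0]
Step 5: delete hqa at [10, 27, 31, 32, 33] -> counters=[1,0,1,0,1,0,1,0,0,1,0,1,1,2,0,0,0,0,1,0,2,0,0,0,0,0,0,0,1,0,0,0,0,0,1,1,0]
Step 6: insert p at [6, 12, 18, 20, 35] -> counters=[1,0,1,0,1,0,2,0,0,1,0,1,2,2,0,0,0,0,2,0,3,0,0,0,0,0,0,0,1,0,0,0,0,0,1,2,0]
Step 7: insert g at [0, 9, 11, 13, 28] -> counters=[2,0,1,0,1,0,2,0,0,2,0,2,2,3,0,0,0,0,2,0,3,0,0,0,0,0,0,0,2,0,0,0,0,0,1,2,0]
Step 8: delete g at [0, 9, 11, 13, 28] -> counters=[1,0,1,0,1,0,2,0,0,1,0,1,2,2,0,0,0,0,2,0,3,0,0,0,0,0,0,0,1,0,0,0,0,0,1,2,0]
Step 9: insert p at [6, 12, 18, 20, 35] -> counters=[1,0,1,0,1,0,3,0,0,1,0,1,3,2,0,0,0,0,3,0,4,0,0,0,0,0,0,0,1,0,0,0,0,0,1,3,0]
Step 10: insert p at [6, 12, 18, 20, 35] -> counters=[1,0,1,0,1,0,4,0,0,1,0,1,4,2,0,0,0,0,4,0,5,0,0,0,0,0,0,0,1,0,0,0,0,0,1,4,0]
Step 11: delete g at [0, 9, 11, 13, 28] -> counters=[0,0,1,0,1,0,4,0,0,0,0,0,4,1,0,0,0,0,4,0,5,0,0,0,0,0,0,0,0,0,0,0,0,0,1,4,0]
Step 12: insert g at [0, 9, 11, 13, 28] -> counters=[1,0,1,0,1,0,4,0,0,1,0,1,4,2,0,0,0,0,4,0,5,0,0,0,0,0,0,0,1,0,0,0,0,0,1,4,0]
Step 13: insert g at [0, 9, 11, 13, 28] -> counters=[2,0,1,0,1,0,4,0,0,2,0,2,4,3,0,0,0,0,4,0,5,0,0,0,0,0,0,0,2,0,0,0,0,0,1,4,0]
Step 14: insert p at [6, 12, 18, 20, 35] -> counters=[2,0,1,0,1,0,5,0,0,2,0,2,5,3,0,0,0,0,5,0,6,0,0,0,0,0,0,0,2,0,0,0,0,0,1,5,0]
Final counters=[2,0,1,0,1,0,5,0,0,2,0,2,5,3,0,0,0,0,5,0,6,0,0,0,0,0,0,0,2,0,0,0,0,0,1,5,0] -> counters[35]=5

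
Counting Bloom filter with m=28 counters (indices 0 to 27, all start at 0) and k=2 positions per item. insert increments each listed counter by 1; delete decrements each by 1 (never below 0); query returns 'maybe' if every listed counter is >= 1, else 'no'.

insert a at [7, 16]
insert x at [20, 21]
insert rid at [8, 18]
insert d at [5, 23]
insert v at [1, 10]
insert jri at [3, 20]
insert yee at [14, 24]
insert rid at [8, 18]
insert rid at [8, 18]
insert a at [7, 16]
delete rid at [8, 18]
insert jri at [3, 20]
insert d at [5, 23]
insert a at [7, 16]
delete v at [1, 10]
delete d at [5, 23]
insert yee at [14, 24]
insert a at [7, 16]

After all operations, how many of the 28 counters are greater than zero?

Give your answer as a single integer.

Step 1: insert a at [7, 16] -> counters=[0,0,0,0,0,0,0,1,0,0,0,0,0,0,0,0,1,0,0,0,0,0,0,0,0,0,0,0]
Step 2: insert x at [20, 21] -> counters=[0,0,0,0,0,0,0,1,0,0,0,0,0,0,0,0,1,0,0,0,1,1,0,0,0,0,0,0]
Step 3: insert rid at [8, 18] -> counters=[0,0,0,0,0,0,0,1,1,0,0,0,0,0,0,0,1,0,1,0,1,1,0,0,0,0,0,0]
Step 4: insert d at [5, 23] -> counters=[0,0,0,0,0,1,0,1,1,0,0,0,0,0,0,0,1,0,1,0,1,1,0,1,0,0,0,0]
Step 5: insert v at [1, 10] -> counters=[0,1,0,0,0,1,0,1,1,0,1,0,0,0,0,0,1,0,1,0,1,1,0,1,0,0,0,0]
Step 6: insert jri at [3, 20] -> counters=[0,1,0,1,0,1,0,1,1,0,1,0,0,0,0,0,1,0,1,0,2,1,0,1,0,0,0,0]
Step 7: insert yee at [14, 24] -> counters=[0,1,0,1,0,1,0,1,1,0,1,0,0,0,1,0,1,0,1,0,2,1,0,1,1,0,0,0]
Step 8: insert rid at [8, 18] -> counters=[0,1,0,1,0,1,0,1,2,0,1,0,0,0,1,0,1,0,2,0,2,1,0,1,1,0,0,0]
Step 9: insert rid at [8, 18] -> counters=[0,1,0,1,0,1,0,1,3,0,1,0,0,0,1,0,1,0,3,0,2,1,0,1,1,0,0,0]
Step 10: insert a at [7, 16] -> counters=[0,1,0,1,0,1,0,2,3,0,1,0,0,0,1,0,2,0,3,0,2,1,0,1,1,0,0,0]
Step 11: delete rid at [8, 18] -> counters=[0,1,0,1,0,1,0,2,2,0,1,0,0,0,1,0,2,0,2,0,2,1,0,1,1,0,0,0]
Step 12: insert jri at [3, 20] -> counters=[0,1,0,2,0,1,0,2,2,0,1,0,0,0,1,0,2,0,2,0,3,1,0,1,1,0,0,0]
Step 13: insert d at [5, 23] -> counters=[0,1,0,2,0,2,0,2,2,0,1,0,0,0,1,0,2,0,2,0,3,1,0,2,1,0,0,0]
Step 14: insert a at [7, 16] -> counters=[0,1,0,2,0,2,0,3,2,0,1,0,0,0,1,0,3,0,2,0,3,1,0,2,1,0,0,0]
Step 15: delete v at [1, 10] -> counters=[0,0,0,2,0,2,0,3,2,0,0,0,0,0,1,0,3,0,2,0,3,1,0,2,1,0,0,0]
Step 16: delete d at [5, 23] -> counters=[0,0,0,2,0,1,0,3,2,0,0,0,0,0,1,0,3,0,2,0,3,1,0,1,1,0,0,0]
Step 17: insert yee at [14, 24] -> counters=[0,0,0,2,0,1,0,3,2,0,0,0,0,0,2,0,3,0,2,0,3,1,0,1,2,0,0,0]
Step 18: insert a at [7, 16] -> counters=[0,0,0,2,0,1,0,4,2,0,0,0,0,0,2,0,4,0,2,0,3,1,0,1,2,0,0,0]
Final counters=[0,0,0,2,0,1,0,4,2,0,0,0,0,0,2,0,4,0,2,0,3,1,0,1,2,0,0,0] -> 11 nonzero

Answer: 11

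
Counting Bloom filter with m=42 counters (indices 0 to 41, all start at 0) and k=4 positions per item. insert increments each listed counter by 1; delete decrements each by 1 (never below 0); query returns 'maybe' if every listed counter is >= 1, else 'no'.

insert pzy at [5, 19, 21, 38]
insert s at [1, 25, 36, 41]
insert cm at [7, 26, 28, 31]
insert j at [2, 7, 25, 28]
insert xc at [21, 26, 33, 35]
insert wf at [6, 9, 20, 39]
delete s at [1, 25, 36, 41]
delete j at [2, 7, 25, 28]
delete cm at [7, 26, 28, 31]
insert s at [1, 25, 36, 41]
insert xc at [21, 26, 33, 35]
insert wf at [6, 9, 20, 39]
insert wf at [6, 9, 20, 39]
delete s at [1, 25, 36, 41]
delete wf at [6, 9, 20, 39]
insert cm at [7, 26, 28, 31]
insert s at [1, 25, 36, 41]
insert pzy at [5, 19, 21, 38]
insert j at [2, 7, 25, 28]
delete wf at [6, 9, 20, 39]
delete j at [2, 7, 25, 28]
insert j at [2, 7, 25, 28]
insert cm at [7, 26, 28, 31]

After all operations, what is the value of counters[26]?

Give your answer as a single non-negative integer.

Answer: 4

Derivation:
Step 1: insert pzy at [5, 19, 21, 38] -> counters=[0,0,0,0,0,1,0,0,0,0,0,0,0,0,0,0,0,0,0,1,0,1,0,0,0,0,0,0,0,0,0,0,0,0,0,0,0,0,1,0,0,0]
Step 2: insert s at [1, 25, 36, 41] -> counters=[0,1,0,0,0,1,0,0,0,0,0,0,0,0,0,0,0,0,0,1,0,1,0,0,0,1,0,0,0,0,0,0,0,0,0,0,1,0,1,0,0,1]
Step 3: insert cm at [7, 26, 28, 31] -> counters=[0,1,0,0,0,1,0,1,0,0,0,0,0,0,0,0,0,0,0,1,0,1,0,0,0,1,1,0,1,0,0,1,0,0,0,0,1,0,1,0,0,1]
Step 4: insert j at [2, 7, 25, 28] -> counters=[0,1,1,0,0,1,0,2,0,0,0,0,0,0,0,0,0,0,0,1,0,1,0,0,0,2,1,0,2,0,0,1,0,0,0,0,1,0,1,0,0,1]
Step 5: insert xc at [21, 26, 33, 35] -> counters=[0,1,1,0,0,1,0,2,0,0,0,0,0,0,0,0,0,0,0,1,0,2,0,0,0,2,2,0,2,0,0,1,0,1,0,1,1,0,1,0,0,1]
Step 6: insert wf at [6, 9, 20, 39] -> counters=[0,1,1,0,0,1,1,2,0,1,0,0,0,0,0,0,0,0,0,1,1,2,0,0,0,2,2,0,2,0,0,1,0,1,0,1,1,0,1,1,0,1]
Step 7: delete s at [1, 25, 36, 41] -> counters=[0,0,1,0,0,1,1,2,0,1,0,0,0,0,0,0,0,0,0,1,1,2,0,0,0,1,2,0,2,0,0,1,0,1,0,1,0,0,1,1,0,0]
Step 8: delete j at [2, 7, 25, 28] -> counters=[0,0,0,0,0,1,1,1,0,1,0,0,0,0,0,0,0,0,0,1,1,2,0,0,0,0,2,0,1,0,0,1,0,1,0,1,0,0,1,1,0,0]
Step 9: delete cm at [7, 26, 28, 31] -> counters=[0,0,0,0,0,1,1,0,0,1,0,0,0,0,0,0,0,0,0,1,1,2,0,0,0,0,1,0,0,0,0,0,0,1,0,1,0,0,1,1,0,0]
Step 10: insert s at [1, 25, 36, 41] -> counters=[0,1,0,0,0,1,1,0,0,1,0,0,0,0,0,0,0,0,0,1,1,2,0,0,0,1,1,0,0,0,0,0,0,1,0,1,1,0,1,1,0,1]
Step 11: insert xc at [21, 26, 33, 35] -> counters=[0,1,0,0,0,1,1,0,0,1,0,0,0,0,0,0,0,0,0,1,1,3,0,0,0,1,2,0,0,0,0,0,0,2,0,2,1,0,1,1,0,1]
Step 12: insert wf at [6, 9, 20, 39] -> counters=[0,1,0,0,0,1,2,0,0,2,0,0,0,0,0,0,0,0,0,1,2,3,0,0,0,1,2,0,0,0,0,0,0,2,0,2,1,0,1,2,0,1]
Step 13: insert wf at [6, 9, 20, 39] -> counters=[0,1,0,0,0,1,3,0,0,3,0,0,0,0,0,0,0,0,0,1,3,3,0,0,0,1,2,0,0,0,0,0,0,2,0,2,1,0,1,3,0,1]
Step 14: delete s at [1, 25, 36, 41] -> counters=[0,0,0,0,0,1,3,0,0,3,0,0,0,0,0,0,0,0,0,1,3,3,0,0,0,0,2,0,0,0,0,0,0,2,0,2,0,0,1,3,0,0]
Step 15: delete wf at [6, 9, 20, 39] -> counters=[0,0,0,0,0,1,2,0,0,2,0,0,0,0,0,0,0,0,0,1,2,3,0,0,0,0,2,0,0,0,0,0,0,2,0,2,0,0,1,2,0,0]
Step 16: insert cm at [7, 26, 28, 31] -> counters=[0,0,0,0,0,1,2,1,0,2,0,0,0,0,0,0,0,0,0,1,2,3,0,0,0,0,3,0,1,0,0,1,0,2,0,2,0,0,1,2,0,0]
Step 17: insert s at [1, 25, 36, 41] -> counters=[0,1,0,0,0,1,2,1,0,2,0,0,0,0,0,0,0,0,0,1,2,3,0,0,0,1,3,0,1,0,0,1,0,2,0,2,1,0,1,2,0,1]
Step 18: insert pzy at [5, 19, 21, 38] -> counters=[0,1,0,0,0,2,2,1,0,2,0,0,0,0,0,0,0,0,0,2,2,4,0,0,0,1,3,0,1,0,0,1,0,2,0,2,1,0,2,2,0,1]
Step 19: insert j at [2, 7, 25, 28] -> counters=[0,1,1,0,0,2,2,2,0,2,0,0,0,0,0,0,0,0,0,2,2,4,0,0,0,2,3,0,2,0,0,1,0,2,0,2,1,0,2,2,0,1]
Step 20: delete wf at [6, 9, 20, 39] -> counters=[0,1,1,0,0,2,1,2,0,1,0,0,0,0,0,0,0,0,0,2,1,4,0,0,0,2,3,0,2,0,0,1,0,2,0,2,1,0,2,1,0,1]
Step 21: delete j at [2, 7, 25, 28] -> counters=[0,1,0,0,0,2,1,1,0,1,0,0,0,0,0,0,0,0,0,2,1,4,0,0,0,1,3,0,1,0,0,1,0,2,0,2,1,0,2,1,0,1]
Step 22: insert j at [2, 7, 25, 28] -> counters=[0,1,1,0,0,2,1,2,0,1,0,0,0,0,0,0,0,0,0,2,1,4,0,0,0,2,3,0,2,0,0,1,0,2,0,2,1,0,2,1,0,1]
Step 23: insert cm at [7, 26, 28, 31] -> counters=[0,1,1,0,0,2,1,3,0,1,0,0,0,0,0,0,0,0,0,2,1,4,0,0,0,2,4,0,3,0,0,2,0,2,0,2,1,0,2,1,0,1]
Final counters=[0,1,1,0,0,2,1,3,0,1,0,0,0,0,0,0,0,0,0,2,1,4,0,0,0,2,4,0,3,0,0,2,0,2,0,2,1,0,2,1,0,1] -> counters[26]=4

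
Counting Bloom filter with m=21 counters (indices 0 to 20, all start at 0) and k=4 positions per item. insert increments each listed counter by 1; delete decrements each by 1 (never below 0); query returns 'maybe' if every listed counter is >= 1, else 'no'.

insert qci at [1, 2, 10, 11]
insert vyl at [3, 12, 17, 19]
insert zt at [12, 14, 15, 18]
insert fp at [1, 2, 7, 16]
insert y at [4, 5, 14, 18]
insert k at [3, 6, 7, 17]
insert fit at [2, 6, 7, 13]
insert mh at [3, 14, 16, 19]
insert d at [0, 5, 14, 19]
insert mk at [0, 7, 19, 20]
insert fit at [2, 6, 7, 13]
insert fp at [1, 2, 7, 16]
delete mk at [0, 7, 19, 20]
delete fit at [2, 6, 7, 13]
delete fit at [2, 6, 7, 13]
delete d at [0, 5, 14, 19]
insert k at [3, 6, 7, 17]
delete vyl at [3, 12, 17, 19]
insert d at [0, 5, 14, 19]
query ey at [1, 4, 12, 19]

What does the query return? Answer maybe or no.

Answer: maybe

Derivation:
Step 1: insert qci at [1, 2, 10, 11] -> counters=[0,1,1,0,0,0,0,0,0,0,1,1,0,0,0,0,0,0,0,0,0]
Step 2: insert vyl at [3, 12, 17, 19] -> counters=[0,1,1,1,0,0,0,0,0,0,1,1,1,0,0,0,0,1,0,1,0]
Step 3: insert zt at [12, 14, 15, 18] -> counters=[0,1,1,1,0,0,0,0,0,0,1,1,2,0,1,1,0,1,1,1,0]
Step 4: insert fp at [1, 2, 7, 16] -> counters=[0,2,2,1,0,0,0,1,0,0,1,1,2,0,1,1,1,1,1,1,0]
Step 5: insert y at [4, 5, 14, 18] -> counters=[0,2,2,1,1,1,0,1,0,0,1,1,2,0,2,1,1,1,2,1,0]
Step 6: insert k at [3, 6, 7, 17] -> counters=[0,2,2,2,1,1,1,2,0,0,1,1,2,0,2,1,1,2,2,1,0]
Step 7: insert fit at [2, 6, 7, 13] -> counters=[0,2,3,2,1,1,2,3,0,0,1,1,2,1,2,1,1,2,2,1,0]
Step 8: insert mh at [3, 14, 16, 19] -> counters=[0,2,3,3,1,1,2,3,0,0,1,1,2,1,3,1,2,2,2,2,0]
Step 9: insert d at [0, 5, 14, 19] -> counters=[1,2,3,3,1,2,2,3,0,0,1,1,2,1,4,1,2,2,2,3,0]
Step 10: insert mk at [0, 7, 19, 20] -> counters=[2,2,3,3,1,2,2,4,0,0,1,1,2,1,4,1,2,2,2,4,1]
Step 11: insert fit at [2, 6, 7, 13] -> counters=[2,2,4,3,1,2,3,5,0,0,1,1,2,2,4,1,2,2,2,4,1]
Step 12: insert fp at [1, 2, 7, 16] -> counters=[2,3,5,3,1,2,3,6,0,0,1,1,2,2,4,1,3,2,2,4,1]
Step 13: delete mk at [0, 7, 19, 20] -> counters=[1,3,5,3,1,2,3,5,0,0,1,1,2,2,4,1,3,2,2,3,0]
Step 14: delete fit at [2, 6, 7, 13] -> counters=[1,3,4,3,1,2,2,4,0,0,1,1,2,1,4,1,3,2,2,3,0]
Step 15: delete fit at [2, 6, 7, 13] -> counters=[1,3,3,3,1,2,1,3,0,0,1,1,2,0,4,1,3,2,2,3,0]
Step 16: delete d at [0, 5, 14, 19] -> counters=[0,3,3,3,1,1,1,3,0,0,1,1,2,0,3,1,3,2,2,2,0]
Step 17: insert k at [3, 6, 7, 17] -> counters=[0,3,3,4,1,1,2,4,0,0,1,1,2,0,3,1,3,3,2,2,0]
Step 18: delete vyl at [3, 12, 17, 19] -> counters=[0,3,3,3,1,1,2,4,0,0,1,1,1,0,3,1,3,2,2,1,0]
Step 19: insert d at [0, 5, 14, 19] -> counters=[1,3,3,3,1,2,2,4,0,0,1,1,1,0,4,1,3,2,2,2,0]
Query ey: check counters[1]=3 counters[4]=1 counters[12]=1 counters[19]=2 -> maybe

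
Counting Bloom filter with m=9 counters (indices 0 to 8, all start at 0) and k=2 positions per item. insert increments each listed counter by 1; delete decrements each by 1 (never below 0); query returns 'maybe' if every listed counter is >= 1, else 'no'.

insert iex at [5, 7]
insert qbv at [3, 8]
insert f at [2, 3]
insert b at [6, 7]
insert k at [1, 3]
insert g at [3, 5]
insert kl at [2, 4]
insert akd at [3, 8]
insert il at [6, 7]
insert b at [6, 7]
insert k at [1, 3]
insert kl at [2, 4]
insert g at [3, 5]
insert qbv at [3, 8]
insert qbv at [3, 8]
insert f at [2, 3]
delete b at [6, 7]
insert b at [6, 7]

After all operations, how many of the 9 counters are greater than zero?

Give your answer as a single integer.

Answer: 8

Derivation:
Step 1: insert iex at [5, 7] -> counters=[0,0,0,0,0,1,0,1,0]
Step 2: insert qbv at [3, 8] -> counters=[0,0,0,1,0,1,0,1,1]
Step 3: insert f at [2, 3] -> counters=[0,0,1,2,0,1,0,1,1]
Step 4: insert b at [6, 7] -> counters=[0,0,1,2,0,1,1,2,1]
Step 5: insert k at [1, 3] -> counters=[0,1,1,3,0,1,1,2,1]
Step 6: insert g at [3, 5] -> counters=[0,1,1,4,0,2,1,2,1]
Step 7: insert kl at [2, 4] -> counters=[0,1,2,4,1,2,1,2,1]
Step 8: insert akd at [3, 8] -> counters=[0,1,2,5,1,2,1,2,2]
Step 9: insert il at [6, 7] -> counters=[0,1,2,5,1,2,2,3,2]
Step 10: insert b at [6, 7] -> counters=[0,1,2,5,1,2,3,4,2]
Step 11: insert k at [1, 3] -> counters=[0,2,2,6,1,2,3,4,2]
Step 12: insert kl at [2, 4] -> counters=[0,2,3,6,2,2,3,4,2]
Step 13: insert g at [3, 5] -> counters=[0,2,3,7,2,3,3,4,2]
Step 14: insert qbv at [3, 8] -> counters=[0,2,3,8,2,3,3,4,3]
Step 15: insert qbv at [3, 8] -> counters=[0,2,3,9,2,3,3,4,4]
Step 16: insert f at [2, 3] -> counters=[0,2,4,10,2,3,3,4,4]
Step 17: delete b at [6, 7] -> counters=[0,2,4,10,2,3,2,3,4]
Step 18: insert b at [6, 7] -> counters=[0,2,4,10,2,3,3,4,4]
Final counters=[0,2,4,10,2,3,3,4,4] -> 8 nonzero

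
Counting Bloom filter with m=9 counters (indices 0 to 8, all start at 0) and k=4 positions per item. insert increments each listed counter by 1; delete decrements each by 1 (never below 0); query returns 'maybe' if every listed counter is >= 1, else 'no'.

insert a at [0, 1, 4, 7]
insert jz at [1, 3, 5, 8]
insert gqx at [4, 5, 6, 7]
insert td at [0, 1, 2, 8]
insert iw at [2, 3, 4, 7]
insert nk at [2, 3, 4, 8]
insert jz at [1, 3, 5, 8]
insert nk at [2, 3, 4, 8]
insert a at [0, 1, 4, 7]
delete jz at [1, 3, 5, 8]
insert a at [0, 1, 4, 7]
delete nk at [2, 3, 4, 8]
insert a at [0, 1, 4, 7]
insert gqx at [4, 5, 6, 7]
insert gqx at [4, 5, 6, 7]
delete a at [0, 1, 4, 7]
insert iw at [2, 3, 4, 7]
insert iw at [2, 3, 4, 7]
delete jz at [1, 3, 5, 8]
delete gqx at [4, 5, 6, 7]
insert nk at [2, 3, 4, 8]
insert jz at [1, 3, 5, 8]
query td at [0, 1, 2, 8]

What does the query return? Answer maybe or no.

Step 1: insert a at [0, 1, 4, 7] -> counters=[1,1,0,0,1,0,0,1,0]
Step 2: insert jz at [1, 3, 5, 8] -> counters=[1,2,0,1,1,1,0,1,1]
Step 3: insert gqx at [4, 5, 6, 7] -> counters=[1,2,0,1,2,2,1,2,1]
Step 4: insert td at [0, 1, 2, 8] -> counters=[2,3,1,1,2,2,1,2,2]
Step 5: insert iw at [2, 3, 4, 7] -> counters=[2,3,2,2,3,2,1,3,2]
Step 6: insert nk at [2, 3, 4, 8] -> counters=[2,3,3,3,4,2,1,3,3]
Step 7: insert jz at [1, 3, 5, 8] -> counters=[2,4,3,4,4,3,1,3,4]
Step 8: insert nk at [2, 3, 4, 8] -> counters=[2,4,4,5,5,3,1,3,5]
Step 9: insert a at [0, 1, 4, 7] -> counters=[3,5,4,5,6,3,1,4,5]
Step 10: delete jz at [1, 3, 5, 8] -> counters=[3,4,4,4,6,2,1,4,4]
Step 11: insert a at [0, 1, 4, 7] -> counters=[4,5,4,4,7,2,1,5,4]
Step 12: delete nk at [2, 3, 4, 8] -> counters=[4,5,3,3,6,2,1,5,3]
Step 13: insert a at [0, 1, 4, 7] -> counters=[5,6,3,3,7,2,1,6,3]
Step 14: insert gqx at [4, 5, 6, 7] -> counters=[5,6,3,3,8,3,2,7,3]
Step 15: insert gqx at [4, 5, 6, 7] -> counters=[5,6,3,3,9,4,3,8,3]
Step 16: delete a at [0, 1, 4, 7] -> counters=[4,5,3,3,8,4,3,7,3]
Step 17: insert iw at [2, 3, 4, 7] -> counters=[4,5,4,4,9,4,3,8,3]
Step 18: insert iw at [2, 3, 4, 7] -> counters=[4,5,5,5,10,4,3,9,3]
Step 19: delete jz at [1, 3, 5, 8] -> counters=[4,4,5,4,10,3,3,9,2]
Step 20: delete gqx at [4, 5, 6, 7] -> counters=[4,4,5,4,9,2,2,8,2]
Step 21: insert nk at [2, 3, 4, 8] -> counters=[4,4,6,5,10,2,2,8,3]
Step 22: insert jz at [1, 3, 5, 8] -> counters=[4,5,6,6,10,3,2,8,4]
Query td: check counters[0]=4 counters[1]=5 counters[2]=6 counters[8]=4 -> maybe

Answer: maybe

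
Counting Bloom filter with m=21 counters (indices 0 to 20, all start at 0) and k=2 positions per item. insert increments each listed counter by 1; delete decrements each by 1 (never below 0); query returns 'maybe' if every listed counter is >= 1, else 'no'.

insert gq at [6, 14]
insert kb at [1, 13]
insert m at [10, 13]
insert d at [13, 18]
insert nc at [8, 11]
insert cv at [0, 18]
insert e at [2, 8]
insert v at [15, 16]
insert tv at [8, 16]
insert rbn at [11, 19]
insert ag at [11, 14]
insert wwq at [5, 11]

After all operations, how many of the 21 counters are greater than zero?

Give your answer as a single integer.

Step 1: insert gq at [6, 14] -> counters=[0,0,0,0,0,0,1,0,0,0,0,0,0,0,1,0,0,0,0,0,0]
Step 2: insert kb at [1, 13] -> counters=[0,1,0,0,0,0,1,0,0,0,0,0,0,1,1,0,0,0,0,0,0]
Step 3: insert m at [10, 13] -> counters=[0,1,0,0,0,0,1,0,0,0,1,0,0,2,1,0,0,0,0,0,0]
Step 4: insert d at [13, 18] -> counters=[0,1,0,0,0,0,1,0,0,0,1,0,0,3,1,0,0,0,1,0,0]
Step 5: insert nc at [8, 11] -> counters=[0,1,0,0,0,0,1,0,1,0,1,1,0,3,1,0,0,0,1,0,0]
Step 6: insert cv at [0, 18] -> counters=[1,1,0,0,0,0,1,0,1,0,1,1,0,3,1,0,0,0,2,0,0]
Step 7: insert e at [2, 8] -> counters=[1,1,1,0,0,0,1,0,2,0,1,1,0,3,1,0,0,0,2,0,0]
Step 8: insert v at [15, 16] -> counters=[1,1,1,0,0,0,1,0,2,0,1,1,0,3,1,1,1,0,2,0,0]
Step 9: insert tv at [8, 16] -> counters=[1,1,1,0,0,0,1,0,3,0,1,1,0,3,1,1,2,0,2,0,0]
Step 10: insert rbn at [11, 19] -> counters=[1,1,1,0,0,0,1,0,3,0,1,2,0,3,1,1,2,0,2,1,0]
Step 11: insert ag at [11, 14] -> counters=[1,1,1,0,0,0,1,0,3,0,1,3,0,3,2,1,2,0,2,1,0]
Step 12: insert wwq at [5, 11] -> counters=[1,1,1,0,0,1,1,0,3,0,1,4,0,3,2,1,2,0,2,1,0]
Final counters=[1,1,1,0,0,1,1,0,3,0,1,4,0,3,2,1,2,0,2,1,0] -> 14 nonzero

Answer: 14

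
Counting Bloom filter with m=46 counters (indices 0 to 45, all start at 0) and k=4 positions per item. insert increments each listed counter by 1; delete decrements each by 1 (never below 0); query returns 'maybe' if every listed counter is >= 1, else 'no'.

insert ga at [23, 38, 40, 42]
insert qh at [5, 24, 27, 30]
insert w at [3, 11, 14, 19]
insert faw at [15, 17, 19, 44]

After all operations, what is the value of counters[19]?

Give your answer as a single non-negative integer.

Answer: 2

Derivation:
Step 1: insert ga at [23, 38, 40, 42] -> counters=[0,0,0,0,0,0,0,0,0,0,0,0,0,0,0,0,0,0,0,0,0,0,0,1,0,0,0,0,0,0,0,0,0,0,0,0,0,0,1,0,1,0,1,0,0,0]
Step 2: insert qh at [5, 24, 27, 30] -> counters=[0,0,0,0,0,1,0,0,0,0,0,0,0,0,0,0,0,0,0,0,0,0,0,1,1,0,0,1,0,0,1,0,0,0,0,0,0,0,1,0,1,0,1,0,0,0]
Step 3: insert w at [3, 11, 14, 19] -> counters=[0,0,0,1,0,1,0,0,0,0,0,1,0,0,1,0,0,0,0,1,0,0,0,1,1,0,0,1,0,0,1,0,0,0,0,0,0,0,1,0,1,0,1,0,0,0]
Step 4: insert faw at [15, 17, 19, 44] -> counters=[0,0,0,1,0,1,0,0,0,0,0,1,0,0,1,1,0,1,0,2,0,0,0,1,1,0,0,1,0,0,1,0,0,0,0,0,0,0,1,0,1,0,1,0,1,0]
Final counters=[0,0,0,1,0,1,0,0,0,0,0,1,0,0,1,1,0,1,0,2,0,0,0,1,1,0,0,1,0,0,1,0,0,0,0,0,0,0,1,0,1,0,1,0,1,0] -> counters[19]=2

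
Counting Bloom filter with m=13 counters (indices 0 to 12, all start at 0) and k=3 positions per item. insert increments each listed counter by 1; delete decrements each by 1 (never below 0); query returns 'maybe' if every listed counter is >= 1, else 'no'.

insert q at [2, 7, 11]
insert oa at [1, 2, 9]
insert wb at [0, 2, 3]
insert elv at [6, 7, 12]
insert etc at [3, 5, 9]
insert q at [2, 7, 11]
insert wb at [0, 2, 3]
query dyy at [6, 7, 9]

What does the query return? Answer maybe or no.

Step 1: insert q at [2, 7, 11] -> counters=[0,0,1,0,0,0,0,1,0,0,0,1,0]
Step 2: insert oa at [1, 2, 9] -> counters=[0,1,2,0,0,0,0,1,0,1,0,1,0]
Step 3: insert wb at [0, 2, 3] -> counters=[1,1,3,1,0,0,0,1,0,1,0,1,0]
Step 4: insert elv at [6, 7, 12] -> counters=[1,1,3,1,0,0,1,2,0,1,0,1,1]
Step 5: insert etc at [3, 5, 9] -> counters=[1,1,3,2,0,1,1,2,0,2,0,1,1]
Step 6: insert q at [2, 7, 11] -> counters=[1,1,4,2,0,1,1,3,0,2,0,2,1]
Step 7: insert wb at [0, 2, 3] -> counters=[2,1,5,3,0,1,1,3,0,2,0,2,1]
Query dyy: check counters[6]=1 counters[7]=3 counters[9]=2 -> maybe

Answer: maybe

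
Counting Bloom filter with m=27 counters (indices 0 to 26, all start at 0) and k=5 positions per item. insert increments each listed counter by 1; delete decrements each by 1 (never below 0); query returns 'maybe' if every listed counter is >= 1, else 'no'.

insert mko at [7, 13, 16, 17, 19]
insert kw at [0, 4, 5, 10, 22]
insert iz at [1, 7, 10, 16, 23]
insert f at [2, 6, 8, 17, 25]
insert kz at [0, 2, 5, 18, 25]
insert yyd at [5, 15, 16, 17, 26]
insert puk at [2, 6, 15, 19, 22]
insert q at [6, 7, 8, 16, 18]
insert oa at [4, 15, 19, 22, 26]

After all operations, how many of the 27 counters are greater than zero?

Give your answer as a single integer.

Step 1: insert mko at [7, 13, 16, 17, 19] -> counters=[0,0,0,0,0,0,0,1,0,0,0,0,0,1,0,0,1,1,0,1,0,0,0,0,0,0,0]
Step 2: insert kw at [0, 4, 5, 10, 22] -> counters=[1,0,0,0,1,1,0,1,0,0,1,0,0,1,0,0,1,1,0,1,0,0,1,0,0,0,0]
Step 3: insert iz at [1, 7, 10, 16, 23] -> counters=[1,1,0,0,1,1,0,2,0,0,2,0,0,1,0,0,2,1,0,1,0,0,1,1,0,0,0]
Step 4: insert f at [2, 6, 8, 17, 25] -> counters=[1,1,1,0,1,1,1,2,1,0,2,0,0,1,0,0,2,2,0,1,0,0,1,1,0,1,0]
Step 5: insert kz at [0, 2, 5, 18, 25] -> counters=[2,1,2,0,1,2,1,2,1,0,2,0,0,1,0,0,2,2,1,1,0,0,1,1,0,2,0]
Step 6: insert yyd at [5, 15, 16, 17, 26] -> counters=[2,1,2,0,1,3,1,2,1,0,2,0,0,1,0,1,3,3,1,1,0,0,1,1,0,2,1]
Step 7: insert puk at [2, 6, 15, 19, 22] -> counters=[2,1,3,0,1,3,2,2,1,0,2,0,0,1,0,2,3,3,1,2,0,0,2,1,0,2,1]
Step 8: insert q at [6, 7, 8, 16, 18] -> counters=[2,1,3,0,1,3,3,3,2,0,2,0,0,1,0,2,4,3,2,2,0,0,2,1,0,2,1]
Step 9: insert oa at [4, 15, 19, 22, 26] -> counters=[2,1,3,0,2,3,3,3,2,0,2,0,0,1,0,3,4,3,2,3,0,0,3,1,0,2,2]
Final counters=[2,1,3,0,2,3,3,3,2,0,2,0,0,1,0,3,4,3,2,3,0,0,3,1,0,2,2] -> 19 nonzero

Answer: 19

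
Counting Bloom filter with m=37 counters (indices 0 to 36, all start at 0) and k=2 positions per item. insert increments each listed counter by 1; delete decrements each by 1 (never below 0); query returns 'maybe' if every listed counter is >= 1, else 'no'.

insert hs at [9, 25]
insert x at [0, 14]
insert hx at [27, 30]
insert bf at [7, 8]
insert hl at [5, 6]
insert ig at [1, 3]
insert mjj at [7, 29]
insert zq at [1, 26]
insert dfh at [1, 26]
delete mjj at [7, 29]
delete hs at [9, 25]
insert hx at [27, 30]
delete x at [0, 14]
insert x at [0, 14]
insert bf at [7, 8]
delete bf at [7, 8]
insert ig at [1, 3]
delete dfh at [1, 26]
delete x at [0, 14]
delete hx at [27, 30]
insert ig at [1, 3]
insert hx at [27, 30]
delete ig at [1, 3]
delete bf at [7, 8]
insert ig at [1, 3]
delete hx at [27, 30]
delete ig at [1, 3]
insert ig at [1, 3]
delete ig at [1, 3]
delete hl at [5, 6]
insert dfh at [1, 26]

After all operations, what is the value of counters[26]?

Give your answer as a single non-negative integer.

Step 1: insert hs at [9, 25] -> counters=[0,0,0,0,0,0,0,0,0,1,0,0,0,0,0,0,0,0,0,0,0,0,0,0,0,1,0,0,0,0,0,0,0,0,0,0,0]
Step 2: insert x at [0, 14] -> counters=[1,0,0,0,0,0,0,0,0,1,0,0,0,0,1,0,0,0,0,0,0,0,0,0,0,1,0,0,0,0,0,0,0,0,0,0,0]
Step 3: insert hx at [27, 30] -> counters=[1,0,0,0,0,0,0,0,0,1,0,0,0,0,1,0,0,0,0,0,0,0,0,0,0,1,0,1,0,0,1,0,0,0,0,0,0]
Step 4: insert bf at [7, 8] -> counters=[1,0,0,0,0,0,0,1,1,1,0,0,0,0,1,0,0,0,0,0,0,0,0,0,0,1,0,1,0,0,1,0,0,0,0,0,0]
Step 5: insert hl at [5, 6] -> counters=[1,0,0,0,0,1,1,1,1,1,0,0,0,0,1,0,0,0,0,0,0,0,0,0,0,1,0,1,0,0,1,0,0,0,0,0,0]
Step 6: insert ig at [1, 3] -> counters=[1,1,0,1,0,1,1,1,1,1,0,0,0,0,1,0,0,0,0,0,0,0,0,0,0,1,0,1,0,0,1,0,0,0,0,0,0]
Step 7: insert mjj at [7, 29] -> counters=[1,1,0,1,0,1,1,2,1,1,0,0,0,0,1,0,0,0,0,0,0,0,0,0,0,1,0,1,0,1,1,0,0,0,0,0,0]
Step 8: insert zq at [1, 26] -> counters=[1,2,0,1,0,1,1,2,1,1,0,0,0,0,1,0,0,0,0,0,0,0,0,0,0,1,1,1,0,1,1,0,0,0,0,0,0]
Step 9: insert dfh at [1, 26] -> counters=[1,3,0,1,0,1,1,2,1,1,0,0,0,0,1,0,0,0,0,0,0,0,0,0,0,1,2,1,0,1,1,0,0,0,0,0,0]
Step 10: delete mjj at [7, 29] -> counters=[1,3,0,1,0,1,1,1,1,1,0,0,0,0,1,0,0,0,0,0,0,0,0,0,0,1,2,1,0,0,1,0,0,0,0,0,0]
Step 11: delete hs at [9, 25] -> counters=[1,3,0,1,0,1,1,1,1,0,0,0,0,0,1,0,0,0,0,0,0,0,0,0,0,0,2,1,0,0,1,0,0,0,0,0,0]
Step 12: insert hx at [27, 30] -> counters=[1,3,0,1,0,1,1,1,1,0,0,0,0,0,1,0,0,0,0,0,0,0,0,0,0,0,2,2,0,0,2,0,0,0,0,0,0]
Step 13: delete x at [0, 14] -> counters=[0,3,0,1,0,1,1,1,1,0,0,0,0,0,0,0,0,0,0,0,0,0,0,0,0,0,2,2,0,0,2,0,0,0,0,0,0]
Step 14: insert x at [0, 14] -> counters=[1,3,0,1,0,1,1,1,1,0,0,0,0,0,1,0,0,0,0,0,0,0,0,0,0,0,2,2,0,0,2,0,0,0,0,0,0]
Step 15: insert bf at [7, 8] -> counters=[1,3,0,1,0,1,1,2,2,0,0,0,0,0,1,0,0,0,0,0,0,0,0,0,0,0,2,2,0,0,2,0,0,0,0,0,0]
Step 16: delete bf at [7, 8] -> counters=[1,3,0,1,0,1,1,1,1,0,0,0,0,0,1,0,0,0,0,0,0,0,0,0,0,0,2,2,0,0,2,0,0,0,0,0,0]
Step 17: insert ig at [1, 3] -> counters=[1,4,0,2,0,1,1,1,1,0,0,0,0,0,1,0,0,0,0,0,0,0,0,0,0,0,2,2,0,0,2,0,0,0,0,0,0]
Step 18: delete dfh at [1, 26] -> counters=[1,3,0,2,0,1,1,1,1,0,0,0,0,0,1,0,0,0,0,0,0,0,0,0,0,0,1,2,0,0,2,0,0,0,0,0,0]
Step 19: delete x at [0, 14] -> counters=[0,3,0,2,0,1,1,1,1,0,0,0,0,0,0,0,0,0,0,0,0,0,0,0,0,0,1,2,0,0,2,0,0,0,0,0,0]
Step 20: delete hx at [27, 30] -> counters=[0,3,0,2,0,1,1,1,1,0,0,0,0,0,0,0,0,0,0,0,0,0,0,0,0,0,1,1,0,0,1,0,0,0,0,0,0]
Step 21: insert ig at [1, 3] -> counters=[0,4,0,3,0,1,1,1,1,0,0,0,0,0,0,0,0,0,0,0,0,0,0,0,0,0,1,1,0,0,1,0,0,0,0,0,0]
Step 22: insert hx at [27, 30] -> counters=[0,4,0,3,0,1,1,1,1,0,0,0,0,0,0,0,0,0,0,0,0,0,0,0,0,0,1,2,0,0,2,0,0,0,0,0,0]
Step 23: delete ig at [1, 3] -> counters=[0,3,0,2,0,1,1,1,1,0,0,0,0,0,0,0,0,0,0,0,0,0,0,0,0,0,1,2,0,0,2,0,0,0,0,0,0]
Step 24: delete bf at [7, 8] -> counters=[0,3,0,2,0,1,1,0,0,0,0,0,0,0,0,0,0,0,0,0,0,0,0,0,0,0,1,2,0,0,2,0,0,0,0,0,0]
Step 25: insert ig at [1, 3] -> counters=[0,4,0,3,0,1,1,0,0,0,0,0,0,0,0,0,0,0,0,0,0,0,0,0,0,0,1,2,0,0,2,0,0,0,0,0,0]
Step 26: delete hx at [27, 30] -> counters=[0,4,0,3,0,1,1,0,0,0,0,0,0,0,0,0,0,0,0,0,0,0,0,0,0,0,1,1,0,0,1,0,0,0,0,0,0]
Step 27: delete ig at [1, 3] -> counters=[0,3,0,2,0,1,1,0,0,0,0,0,0,0,0,0,0,0,0,0,0,0,0,0,0,0,1,1,0,0,1,0,0,0,0,0,0]
Step 28: insert ig at [1, 3] -> counters=[0,4,0,3,0,1,1,0,0,0,0,0,0,0,0,0,0,0,0,0,0,0,0,0,0,0,1,1,0,0,1,0,0,0,0,0,0]
Step 29: delete ig at [1, 3] -> counters=[0,3,0,2,0,1,1,0,0,0,0,0,0,0,0,0,0,0,0,0,0,0,0,0,0,0,1,1,0,0,1,0,0,0,0,0,0]
Step 30: delete hl at [5, 6] -> counters=[0,3,0,2,0,0,0,0,0,0,0,0,0,0,0,0,0,0,0,0,0,0,0,0,0,0,1,1,0,0,1,0,0,0,0,0,0]
Step 31: insert dfh at [1, 26] -> counters=[0,4,0,2,0,0,0,0,0,0,0,0,0,0,0,0,0,0,0,0,0,0,0,0,0,0,2,1,0,0,1,0,0,0,0,0,0]
Final counters=[0,4,0,2,0,0,0,0,0,0,0,0,0,0,0,0,0,0,0,0,0,0,0,0,0,0,2,1,0,0,1,0,0,0,0,0,0] -> counters[26]=2

Answer: 2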